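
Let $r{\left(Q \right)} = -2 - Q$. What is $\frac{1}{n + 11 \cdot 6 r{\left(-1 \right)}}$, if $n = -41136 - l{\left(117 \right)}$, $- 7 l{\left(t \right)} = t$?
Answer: $- \frac{7}{288297} \approx -2.4281 \cdot 10^{-5}$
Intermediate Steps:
$l{\left(t \right)} = - \frac{t}{7}$
$n = - \frac{287835}{7}$ ($n = -41136 - \left(- \frac{1}{7}\right) 117 = -41136 - - \frac{117}{7} = -41136 + \frac{117}{7} = - \frac{287835}{7} \approx -41119.0$)
$\frac{1}{n + 11 \cdot 6 r{\left(-1 \right)}} = \frac{1}{- \frac{287835}{7} + 11 \cdot 6 \left(-2 - -1\right)} = \frac{1}{- \frac{287835}{7} + 66 \left(-2 + 1\right)} = \frac{1}{- \frac{287835}{7} + 66 \left(-1\right)} = \frac{1}{- \frac{287835}{7} - 66} = \frac{1}{- \frac{288297}{7}} = - \frac{7}{288297}$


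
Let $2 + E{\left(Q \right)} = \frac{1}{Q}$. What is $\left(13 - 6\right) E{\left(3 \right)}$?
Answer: $- \frac{35}{3} \approx -11.667$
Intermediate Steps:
$E{\left(Q \right)} = -2 + \frac{1}{Q}$
$\left(13 - 6\right) E{\left(3 \right)} = \left(13 - 6\right) \left(-2 + \frac{1}{3}\right) = 7 \left(-2 + \frac{1}{3}\right) = 7 \left(- \frac{5}{3}\right) = - \frac{35}{3}$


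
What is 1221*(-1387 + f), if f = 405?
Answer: -1199022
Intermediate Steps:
1221*(-1387 + f) = 1221*(-1387 + 405) = 1221*(-982) = -1199022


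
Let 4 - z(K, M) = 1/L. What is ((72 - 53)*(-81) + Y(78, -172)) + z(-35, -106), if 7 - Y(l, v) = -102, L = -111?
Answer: -158285/111 ≈ -1426.0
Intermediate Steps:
Y(l, v) = 109 (Y(l, v) = 7 - 1*(-102) = 7 + 102 = 109)
z(K, M) = 445/111 (z(K, M) = 4 - 1/(-111) = 4 - 1*(-1/111) = 4 + 1/111 = 445/111)
((72 - 53)*(-81) + Y(78, -172)) + z(-35, -106) = ((72 - 53)*(-81) + 109) + 445/111 = (19*(-81) + 109) + 445/111 = (-1539 + 109) + 445/111 = -1430 + 445/111 = -158285/111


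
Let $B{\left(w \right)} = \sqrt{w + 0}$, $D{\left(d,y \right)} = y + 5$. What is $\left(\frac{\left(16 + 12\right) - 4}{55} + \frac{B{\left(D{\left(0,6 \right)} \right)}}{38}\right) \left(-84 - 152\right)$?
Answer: $- \frac{5664}{55} - \frac{118 \sqrt{11}}{19} \approx -123.58$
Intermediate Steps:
$D{\left(d,y \right)} = 5 + y$
$B{\left(w \right)} = \sqrt{w}$
$\left(\frac{\left(16 + 12\right) - 4}{55} + \frac{B{\left(D{\left(0,6 \right)} \right)}}{38}\right) \left(-84 - 152\right) = \left(\frac{\left(16 + 12\right) - 4}{55} + \frac{\sqrt{5 + 6}}{38}\right) \left(-84 - 152\right) = \left(\left(28 - 4\right) \frac{1}{55} + \sqrt{11} \cdot \frac{1}{38}\right) \left(-236\right) = \left(24 \cdot \frac{1}{55} + \frac{\sqrt{11}}{38}\right) \left(-236\right) = \left(\frac{24}{55} + \frac{\sqrt{11}}{38}\right) \left(-236\right) = - \frac{5664}{55} - \frac{118 \sqrt{11}}{19}$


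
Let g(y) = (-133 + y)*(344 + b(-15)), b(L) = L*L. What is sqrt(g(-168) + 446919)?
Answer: 5*sqrt(11026) ≈ 525.02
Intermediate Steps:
b(L) = L**2
g(y) = -75677 + 569*y (g(y) = (-133 + y)*(344 + (-15)**2) = (-133 + y)*(344 + 225) = (-133 + y)*569 = -75677 + 569*y)
sqrt(g(-168) + 446919) = sqrt((-75677 + 569*(-168)) + 446919) = sqrt((-75677 - 95592) + 446919) = sqrt(-171269 + 446919) = sqrt(275650) = 5*sqrt(11026)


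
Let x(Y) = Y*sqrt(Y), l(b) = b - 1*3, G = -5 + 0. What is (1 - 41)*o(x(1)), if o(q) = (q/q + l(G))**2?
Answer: -1960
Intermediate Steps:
G = -5
l(b) = -3 + b (l(b) = b - 3 = -3 + b)
x(Y) = Y**(3/2)
o(q) = 49 (o(q) = (q/q + (-3 - 5))**2 = (1 - 8)**2 = (-7)**2 = 49)
(1 - 41)*o(x(1)) = (1 - 41)*49 = -40*49 = -1960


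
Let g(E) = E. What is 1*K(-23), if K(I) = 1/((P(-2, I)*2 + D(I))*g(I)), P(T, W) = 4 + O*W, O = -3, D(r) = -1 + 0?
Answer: -1/3335 ≈ -0.00029985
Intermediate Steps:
D(r) = -1
P(T, W) = 4 - 3*W
K(I) = 1/(I*(7 - 6*I)) (K(I) = 1/(((4 - 3*I)*2 - 1)*I) = 1/(((8 - 6*I) - 1)*I) = 1/((7 - 6*I)*I) = 1/(I*(7 - 6*I)))
1*K(-23) = 1*(-1/(-23*(-7 + 6*(-23)))) = 1*(-1*(-1/23)/(-7 - 138)) = 1*(-1*(-1/23)/(-145)) = 1*(-1*(-1/23)*(-1/145)) = 1*(-1/3335) = -1/3335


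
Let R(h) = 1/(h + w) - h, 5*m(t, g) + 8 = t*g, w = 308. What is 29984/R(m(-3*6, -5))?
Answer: -243170240/132979 ≈ -1828.6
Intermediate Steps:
m(t, g) = -8/5 + g*t/5 (m(t, g) = -8/5 + (t*g)/5 = -8/5 + (g*t)/5 = -8/5 + g*t/5)
R(h) = 1/(308 + h) - h (R(h) = 1/(h + 308) - h = 1/(308 + h) - h)
29984/R(m(-3*6, -5)) = 29984/(((1 - (-8/5 + (1/5)*(-5)*(-3*6))**2 - 308*(-8/5 + (1/5)*(-5)*(-3*6)))/(308 + (-8/5 + (1/5)*(-5)*(-3*6))))) = 29984/(((1 - (-8/5 + (1/5)*(-5)*(-18))**2 - 308*(-8/5 + (1/5)*(-5)*(-18)))/(308 + (-8/5 + (1/5)*(-5)*(-18))))) = 29984/(((1 - (-8/5 + 18)**2 - 308*(-8/5 + 18))/(308 + (-8/5 + 18)))) = 29984/(((1 - (82/5)**2 - 308*82/5)/(308 + 82/5))) = 29984/(((1 - 1*6724/25 - 25256/5)/(1622/5))) = 29984/((5*(1 - 6724/25 - 25256/5)/1622)) = 29984/(((5/1622)*(-132979/25))) = 29984/(-132979/8110) = 29984*(-8110/132979) = -243170240/132979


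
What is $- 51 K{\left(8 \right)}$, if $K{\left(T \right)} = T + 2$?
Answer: $-510$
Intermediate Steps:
$K{\left(T \right)} = 2 + T$
$- 51 K{\left(8 \right)} = - 51 \left(2 + 8\right) = \left(-51\right) 10 = -510$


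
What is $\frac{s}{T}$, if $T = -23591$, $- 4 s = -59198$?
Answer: $- \frac{29599}{47182} \approx -0.62734$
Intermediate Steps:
$s = \frac{29599}{2}$ ($s = \left(- \frac{1}{4}\right) \left(-59198\right) = \frac{29599}{2} \approx 14800.0$)
$\frac{s}{T} = \frac{29599}{2 \left(-23591\right)} = \frac{29599}{2} \left(- \frac{1}{23591}\right) = - \frac{29599}{47182}$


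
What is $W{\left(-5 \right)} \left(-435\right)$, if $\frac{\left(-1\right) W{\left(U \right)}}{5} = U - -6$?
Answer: $2175$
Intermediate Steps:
$W{\left(U \right)} = -30 - 5 U$ ($W{\left(U \right)} = - 5 \left(U - -6\right) = - 5 \left(U + 6\right) = - 5 \left(6 + U\right) = -30 - 5 U$)
$W{\left(-5 \right)} \left(-435\right) = \left(-30 - -25\right) \left(-435\right) = \left(-30 + 25\right) \left(-435\right) = \left(-5\right) \left(-435\right) = 2175$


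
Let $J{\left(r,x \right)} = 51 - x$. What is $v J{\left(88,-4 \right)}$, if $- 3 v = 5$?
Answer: $- \frac{275}{3} \approx -91.667$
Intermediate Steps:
$v = - \frac{5}{3}$ ($v = \left(- \frac{1}{3}\right) 5 = - \frac{5}{3} \approx -1.6667$)
$v J{\left(88,-4 \right)} = - \frac{5 \left(51 - -4\right)}{3} = - \frac{5 \left(51 + 4\right)}{3} = \left(- \frac{5}{3}\right) 55 = - \frac{275}{3}$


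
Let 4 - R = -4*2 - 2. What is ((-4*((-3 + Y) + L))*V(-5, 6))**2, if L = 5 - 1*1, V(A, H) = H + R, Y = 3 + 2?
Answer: 230400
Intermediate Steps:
R = 14 (R = 4 - (-4*2 - 2) = 4 - (-8 - 2) = 4 - 1*(-10) = 4 + 10 = 14)
Y = 5
V(A, H) = 14 + H (V(A, H) = H + 14 = 14 + H)
L = 4 (L = 5 - 1 = 4)
((-4*((-3 + Y) + L))*V(-5, 6))**2 = ((-4*((-3 + 5) + 4))*(14 + 6))**2 = (-4*(2 + 4)*20)**2 = (-4*6*20)**2 = (-24*20)**2 = (-480)**2 = 230400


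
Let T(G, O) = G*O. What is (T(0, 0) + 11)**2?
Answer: 121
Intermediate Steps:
(T(0, 0) + 11)**2 = (0*0 + 11)**2 = (0 + 11)**2 = 11**2 = 121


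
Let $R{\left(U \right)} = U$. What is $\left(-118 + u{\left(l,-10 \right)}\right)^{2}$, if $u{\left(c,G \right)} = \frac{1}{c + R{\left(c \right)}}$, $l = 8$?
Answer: $\frac{3560769}{256} \approx 13909.0$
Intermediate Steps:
$u{\left(c,G \right)} = \frac{1}{2 c}$ ($u{\left(c,G \right)} = \frac{1}{c + c} = \frac{1}{2 c}$)
$\left(-118 + u{\left(l,-10 \right)}\right)^{2} = \left(-118 + \frac{1}{2 \cdot 8}\right)^{2} = \left(-118 + \frac{1}{2} \cdot \frac{1}{8}\right)^{2} = \left(-118 + \frac{1}{16}\right)^{2} = \left(- \frac{1887}{16}\right)^{2} = \frac{3560769}{256}$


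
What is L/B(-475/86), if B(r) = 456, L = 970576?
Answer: 121322/57 ≈ 2128.5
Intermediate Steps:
L/B(-475/86) = 970576/456 = 970576*(1/456) = 121322/57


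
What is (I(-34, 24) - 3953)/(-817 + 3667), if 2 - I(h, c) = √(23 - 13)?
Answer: -1317/950 - √10/2850 ≈ -1.3874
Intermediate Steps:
I(h, c) = 2 - √10 (I(h, c) = 2 - √(23 - 13) = 2 - √10)
(I(-34, 24) - 3953)/(-817 + 3667) = ((2 - √10) - 3953)/(-817 + 3667) = (-3951 - √10)/2850 = (-3951 - √10)*(1/2850) = -1317/950 - √10/2850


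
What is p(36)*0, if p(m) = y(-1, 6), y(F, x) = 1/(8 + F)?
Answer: 0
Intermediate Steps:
p(m) = ⅐ (p(m) = 1/(8 - 1) = 1/7 = ⅐)
p(36)*0 = (⅐)*0 = 0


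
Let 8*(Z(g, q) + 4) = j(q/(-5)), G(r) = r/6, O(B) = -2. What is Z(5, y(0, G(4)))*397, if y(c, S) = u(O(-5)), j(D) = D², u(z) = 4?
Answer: -38906/25 ≈ -1556.2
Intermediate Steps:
G(r) = r/6 (G(r) = r*(⅙) = r/6)
y(c, S) = 4
Z(g, q) = -4 + q²/200 (Z(g, q) = -4 + (q/(-5))²/8 = -4 + (q*(-⅕))²/8 = -4 + (-q/5)²/8 = -4 + (q²/25)/8 = -4 + q²/200)
Z(5, y(0, G(4)))*397 = (-4 + (1/200)*4²)*397 = (-4 + (1/200)*16)*397 = (-4 + 2/25)*397 = -98/25*397 = -38906/25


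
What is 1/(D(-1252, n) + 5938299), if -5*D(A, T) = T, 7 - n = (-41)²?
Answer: 5/29693169 ≈ 1.6839e-7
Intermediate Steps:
n = -1674 (n = 7 - 1*(-41)² = 7 - 1*1681 = 7 - 1681 = -1674)
D(A, T) = -T/5
1/(D(-1252, n) + 5938299) = 1/(-⅕*(-1674) + 5938299) = 1/(1674/5 + 5938299) = 1/(29693169/5) = 5/29693169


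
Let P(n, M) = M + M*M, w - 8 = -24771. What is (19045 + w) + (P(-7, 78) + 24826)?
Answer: 25270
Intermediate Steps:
w = -24763 (w = 8 - 24771 = -24763)
P(n, M) = M + M²
(19045 + w) + (P(-7, 78) + 24826) = (19045 - 24763) + (78*(1 + 78) + 24826) = -5718 + (78*79 + 24826) = -5718 + (6162 + 24826) = -5718 + 30988 = 25270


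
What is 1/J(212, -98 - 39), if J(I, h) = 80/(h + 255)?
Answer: 59/40 ≈ 1.4750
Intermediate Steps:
J(I, h) = 80/(255 + h)
1/J(212, -98 - 39) = 1/(80/(255 + (-98 - 39))) = 1/(80/(255 - 137)) = 1/(80/118) = 1/(80*(1/118)) = 1/(40/59) = 59/40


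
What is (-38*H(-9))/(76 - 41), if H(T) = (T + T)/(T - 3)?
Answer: -57/35 ≈ -1.6286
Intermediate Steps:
H(T) = 2*T/(-3 + T) (H(T) = (2*T)/(-3 + T) = 2*T/(-3 + T))
(-38*H(-9))/(76 - 41) = (-76*(-9)/(-3 - 9))/(76 - 41) = -76*(-9)/(-12)/35 = -76*(-9)*(-1)/12*(1/35) = -38*3/2*(1/35) = -57*1/35 = -57/35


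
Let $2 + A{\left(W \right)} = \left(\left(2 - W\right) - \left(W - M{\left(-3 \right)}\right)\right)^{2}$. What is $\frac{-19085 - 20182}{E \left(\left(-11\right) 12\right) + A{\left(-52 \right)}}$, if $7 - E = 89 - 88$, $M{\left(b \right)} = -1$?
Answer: $- \frac{39267}{10231} \approx -3.838$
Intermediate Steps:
$E = 6$ ($E = 7 - \left(89 - 88\right) = 7 - 1 = 6$)
$A{\left(W \right)} = -2 + \left(1 - 2 W\right)^{2}$ ($A{\left(W \right)} = -2 + \left(\left(2 - W\right) - \left(1 + W\right)\right)^{2} = -2 + \left(1 - 2 W\right)^{2}$)
$\frac{-19085 - 20182}{E \left(\left(-11\right) 12\right) + A{\left(-52 \right)}} = \frac{-19085 - 20182}{6 \left(\left(-11\right) 12\right) - \left(2 - \left(-1 + 2 \left(-52\right)\right)^{2}\right)} = - \frac{39267}{6 \left(-132\right) - \left(2 - \left(-1 - 104\right)^{2}\right)} = - \frac{39267}{-792 - \left(2 - \left(-105\right)^{2}\right)} = - \frac{39267}{-792 + \left(-2 + 11025\right)} = - \frac{39267}{-792 + 11023} = - \frac{39267}{10231}$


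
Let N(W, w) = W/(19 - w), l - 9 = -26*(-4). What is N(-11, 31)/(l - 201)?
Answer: -1/96 ≈ -0.010417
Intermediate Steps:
l = 113 (l = 9 - 26*(-4) = 9 + 104 = 113)
N(-11, 31)/(l - 201) = (-1*(-11)/(-19 + 31))/(113 - 201) = -1*(-11)/12/(-88) = -1*(-11)*1/12*(-1/88) = (11/12)*(-1/88) = -1/96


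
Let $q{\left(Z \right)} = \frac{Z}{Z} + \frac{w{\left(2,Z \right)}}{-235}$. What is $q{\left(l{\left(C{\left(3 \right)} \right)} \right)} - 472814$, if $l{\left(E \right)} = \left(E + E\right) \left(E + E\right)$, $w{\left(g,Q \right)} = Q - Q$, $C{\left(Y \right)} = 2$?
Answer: $-472813$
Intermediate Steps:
$w{\left(g,Q \right)} = 0$
$l{\left(E \right)} = 4 E^{2}$ ($l{\left(E \right)} = 2 E 2 E = 4 E^{2}$)
$q{\left(Z \right)} = 1$ ($q{\left(Z \right)} = \frac{Z}{Z} + \frac{0}{-235} = 1 + 0 \left(- \frac{1}{235}\right) = 1 + 0 = 1$)
$q{\left(l{\left(C{\left(3 \right)} \right)} \right)} - 472814 = 1 - 472814 = -472813$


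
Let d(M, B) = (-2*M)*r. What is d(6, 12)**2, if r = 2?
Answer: 576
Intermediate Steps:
d(M, B) = -4*M (d(M, B) = -2*M*2 = -4*M)
d(6, 12)**2 = (-4*6)**2 = (-24)**2 = 576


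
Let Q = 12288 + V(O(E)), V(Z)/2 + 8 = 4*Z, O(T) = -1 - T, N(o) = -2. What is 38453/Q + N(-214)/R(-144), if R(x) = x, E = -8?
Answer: 173809/55476 ≈ 3.1330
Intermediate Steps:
V(Z) = -16 + 8*Z (V(Z) = -16 + 2*(4*Z) = -16 + 8*Z)
Q = 12328 (Q = 12288 + (-16 + 8*(-1 - 1*(-8))) = 12288 + (-16 + 8*(-1 + 8)) = 12288 + (-16 + 8*7) = 12288 + (-16 + 56) = 12288 + 40 = 12328)
38453/Q + N(-214)/R(-144) = 38453/12328 - 2/(-144) = 38453*(1/12328) - 2*(-1/144) = 38453/12328 + 1/72 = 173809/55476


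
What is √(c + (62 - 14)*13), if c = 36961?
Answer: √37585 ≈ 193.87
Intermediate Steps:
√(c + (62 - 14)*13) = √(36961 + (62 - 14)*13) = √(36961 + 48*13) = √(36961 + 624) = √37585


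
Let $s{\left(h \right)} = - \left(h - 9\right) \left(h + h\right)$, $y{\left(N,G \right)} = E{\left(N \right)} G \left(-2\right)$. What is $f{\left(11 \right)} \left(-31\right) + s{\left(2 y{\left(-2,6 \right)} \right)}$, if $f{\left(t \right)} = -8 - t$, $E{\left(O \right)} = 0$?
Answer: $589$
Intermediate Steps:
$y{\left(N,G \right)} = 0$ ($y{\left(N,G \right)} = 0 G \left(-2\right) = 0 \left(-2\right) = 0$)
$s{\left(h \right)} = - 2 h \left(-9 + h\right)$ ($s{\left(h \right)} = - \left(-9 + h\right) 2 h = - 2 h \left(-9 + h\right)$)
$f{\left(11 \right)} \left(-31\right) + s{\left(2 y{\left(-2,6 \right)} \right)} = \left(-8 - 11\right) \left(-31\right) + 2 \cdot 2 \cdot 0 \left(9 - 2 \cdot 0\right) = \left(-8 - 11\right) \left(-31\right) + 2 \cdot 0 \left(9 - 0\right) = \left(-19\right) \left(-31\right) + 2 \cdot 0 \left(9 + 0\right) = 589 + 2 \cdot 0 \cdot 9 = 589 + 0 = 589$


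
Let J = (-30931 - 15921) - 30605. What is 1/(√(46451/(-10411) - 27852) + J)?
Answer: -806404827/62461988698562 - I*√3019331829053/62461988698562 ≈ -1.291e-5 - 2.7819e-8*I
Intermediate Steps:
J = -77457 (J = -46852 - 30605 = -77457)
1/(√(46451/(-10411) - 27852) + J) = 1/(√(46451/(-10411) - 27852) - 77457) = 1/(√(46451*(-1/10411) - 27852) - 77457) = 1/(√(-46451/10411 - 27852) - 77457) = 1/(√(-290013623/10411) - 77457) = 1/(I*√3019331829053/10411 - 77457) = 1/(-77457 + I*√3019331829053/10411)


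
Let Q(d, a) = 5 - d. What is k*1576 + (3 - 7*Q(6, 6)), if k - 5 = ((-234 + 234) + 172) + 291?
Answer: 737578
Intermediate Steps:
k = 468 (k = 5 + (((-234 + 234) + 172) + 291) = 5 + ((0 + 172) + 291) = 5 + (172 + 291) = 5 + 463 = 468)
k*1576 + (3 - 7*Q(6, 6)) = 468*1576 + (3 - 7*(5 - 1*6)) = 737568 + (3 - 7*(5 - 6)) = 737568 + (3 - 7*(-1)) = 737568 + (3 + 7) = 737568 + 10 = 737578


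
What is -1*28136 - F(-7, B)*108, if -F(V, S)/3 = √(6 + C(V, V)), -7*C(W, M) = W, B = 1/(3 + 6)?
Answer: -28136 + 324*√7 ≈ -27279.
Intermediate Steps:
B = ⅑ (B = 1/9 = ⅑ ≈ 0.11111)
C(W, M) = -W/7
F(V, S) = -3*√(6 - V/7)
-1*28136 - F(-7, B)*108 = -1*28136 - (-3*√(294 - 7*(-7))/7)*108 = -28136 - (-3*√(294 + 49)/7)*108 = -28136 - (-3*√7)*108 = -28136 - (-324)*√7 = -28136 + 324*√7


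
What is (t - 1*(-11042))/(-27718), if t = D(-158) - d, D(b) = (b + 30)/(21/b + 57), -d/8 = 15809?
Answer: -617771533/124523115 ≈ -4.9611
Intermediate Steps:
d = -126472 (d = -8*15809 = -126472)
D(b) = (30 + b)/(57 + 21/b)
t = 1136330696/8985 (t = (⅓)*(-158)*(30 - 158)/(7 + 19*(-158)) - 1*(-126472) = (⅓)*(-158)*(-128)/(7 - 3002) + 126472 = (⅓)*(-158)*(-128)/(-2995) + 126472 = (⅓)*(-158)*(-1/2995)*(-128) + 126472 = -20224/8985 + 126472 = 1136330696/8985 ≈ 1.2647e+5)
(t - 1*(-11042))/(-27718) = (1136330696/8985 - 1*(-11042))/(-27718) = (1136330696/8985 + 11042)*(-1/27718) = (1235543066/8985)*(-1/27718) = -617771533/124523115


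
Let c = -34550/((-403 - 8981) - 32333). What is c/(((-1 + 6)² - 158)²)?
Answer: 34550/737932013 ≈ 4.6820e-5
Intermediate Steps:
c = 34550/41717 (c = -34550/(-9384 - 32333) = -34550/(-41717) = -34550*(-1/41717) = 34550/41717 ≈ 0.82820)
c/(((-1 + 6)² - 158)²) = 34550/(41717*(((-1 + 6)² - 158)²)) = 34550/(41717*((5² - 158)²)) = 34550/(41717*((25 - 158)²)) = 34550/(41717*((-133)²)) = (34550/41717)/17689 = (34550/41717)*(1/17689) = 34550/737932013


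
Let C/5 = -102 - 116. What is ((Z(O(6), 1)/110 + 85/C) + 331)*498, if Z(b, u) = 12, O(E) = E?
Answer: 988296687/5995 ≈ 1.6485e+5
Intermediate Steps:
C = -1090 (C = 5*(-102 - 116) = 5*(-218) = -1090)
((Z(O(6), 1)/110 + 85/C) + 331)*498 = ((12/110 + 85/(-1090)) + 331)*498 = ((12*(1/110) + 85*(-1/1090)) + 331)*498 = ((6/55 - 17/218) + 331)*498 = (373/11990 + 331)*498 = (3969063/11990)*498 = 988296687/5995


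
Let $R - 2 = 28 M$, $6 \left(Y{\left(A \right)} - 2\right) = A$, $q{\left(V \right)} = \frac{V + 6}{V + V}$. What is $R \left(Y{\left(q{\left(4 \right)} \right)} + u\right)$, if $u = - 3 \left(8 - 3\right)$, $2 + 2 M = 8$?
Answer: $- \frac{13201}{12} \approx -1100.1$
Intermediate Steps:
$M = 3$ ($M = -1 + \frac{1}{2} \cdot 8 = -1 + 4 = 3$)
$q{\left(V \right)} = \frac{6 + V}{2 V}$
$u = -15$ ($u = \left(-3\right) 5 = -15$)
$Y{\left(A \right)} = 2 + \frac{A}{6}$
$R = 86$ ($R = 2 + 28 \cdot 3 = 2 + 84 = 86$)
$R \left(Y{\left(q{\left(4 \right)} \right)} + u\right) = 86 \left(\left(2 + \frac{\frac{1}{2} \cdot \frac{1}{4} \left(6 + 4\right)}{6}\right) - 15\right) = 86 \left(\left(2 + \frac{\frac{1}{2} \cdot \frac{1}{4} \cdot 10}{6}\right) - 15\right) = 86 \left(\left(2 + \frac{1}{6} \cdot \frac{5}{4}\right) - 15\right) = 86 \left(\left(2 + \frac{5}{24}\right) - 15\right) = 86 \left(\frac{53}{24} - 15\right) = 86 \left(- \frac{307}{24}\right) = - \frac{13201}{12}$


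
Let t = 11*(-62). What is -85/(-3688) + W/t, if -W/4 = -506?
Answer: -336661/114328 ≈ -2.9447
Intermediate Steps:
W = 2024 (W = -4*(-506) = 2024)
t = -682
-85/(-3688) + W/t = -85/(-3688) + 2024/(-682) = -85*(-1/3688) + 2024*(-1/682) = 85/3688 - 92/31 = -336661/114328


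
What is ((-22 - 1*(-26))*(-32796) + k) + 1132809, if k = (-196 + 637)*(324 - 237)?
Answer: 1039992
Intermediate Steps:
k = 38367 (k = 441*87 = 38367)
((-22 - 1*(-26))*(-32796) + k) + 1132809 = ((-22 - 1*(-26))*(-32796) + 38367) + 1132809 = ((-22 + 26)*(-32796) + 38367) + 1132809 = (4*(-32796) + 38367) + 1132809 = (-131184 + 38367) + 1132809 = -92817 + 1132809 = 1039992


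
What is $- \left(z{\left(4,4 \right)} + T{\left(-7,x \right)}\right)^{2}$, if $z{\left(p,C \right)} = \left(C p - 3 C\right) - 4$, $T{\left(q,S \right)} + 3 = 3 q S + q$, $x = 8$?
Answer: $-31684$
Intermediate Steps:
$T{\left(q,S \right)} = -3 + q + 3 S q$ ($T{\left(q,S \right)} = -3 + \left(3 q S + q\right) = -3 + \left(3 S q + q\right) = -3 + \left(q + 3 S q\right) = -3 + q + 3 S q$)
$z{\left(p,C \right)} = -4 - 3 C + C p$ ($z{\left(p,C \right)} = \left(- 3 C + C p\right) - 4 = -4 - 3 C + C p$)
$- \left(z{\left(4,4 \right)} + T{\left(-7,x \right)}\right)^{2} = - \left(\left(-4 - 12 + 4 \cdot 4\right) - \left(10 + 168\right)\right)^{2} = - \left(\left(-4 - 12 + 16\right) - 178\right)^{2} = - \left(0 - 178\right)^{2} = - \left(-178\right)^{2} = \left(-1\right) 31684 = -31684$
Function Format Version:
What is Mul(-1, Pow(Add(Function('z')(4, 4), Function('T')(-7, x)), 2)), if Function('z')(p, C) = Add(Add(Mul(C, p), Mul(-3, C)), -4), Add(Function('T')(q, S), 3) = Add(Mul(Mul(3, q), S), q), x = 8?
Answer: -31684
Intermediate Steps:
Function('T')(q, S) = Add(-3, q, Mul(3, S, q)) (Function('T')(q, S) = Add(-3, Add(Mul(Mul(3, q), S), q)) = Add(-3, Add(Mul(3, S, q), q)) = Add(-3, Add(q, Mul(3, S, q))) = Add(-3, q, Mul(3, S, q)))
Function('z')(p, C) = Add(-4, Mul(-3, C), Mul(C, p)) (Function('z')(p, C) = Add(Add(Mul(-3, C), Mul(C, p)), -4) = Add(-4, Mul(-3, C), Mul(C, p)))
Mul(-1, Pow(Add(Function('z')(4, 4), Function('T')(-7, x)), 2)) = Mul(-1, Pow(Add(Add(-4, Mul(-3, 4), Mul(4, 4)), Add(-3, -7, Mul(3, 8, -7))), 2)) = Mul(-1, Pow(Add(Add(-4, -12, 16), Add(-3, -7, -168)), 2)) = Mul(-1, Pow(Add(0, -178), 2)) = Mul(-1, Pow(-178, 2)) = Mul(-1, 31684) = -31684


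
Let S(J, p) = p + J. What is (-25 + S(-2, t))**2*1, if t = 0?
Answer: 729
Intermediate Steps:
S(J, p) = J + p
(-25 + S(-2, t))**2*1 = (-25 + (-2 + 0))**2*1 = (-25 - 2)**2*1 = (-27)**2*1 = 729*1 = 729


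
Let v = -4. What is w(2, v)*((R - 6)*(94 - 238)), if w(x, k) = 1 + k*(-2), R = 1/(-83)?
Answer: 646704/83 ≈ 7791.6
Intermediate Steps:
R = -1/83 ≈ -0.012048
w(x, k) = 1 - 2*k
w(2, v)*((R - 6)*(94 - 238)) = (1 - 2*(-4))*((-1/83 - 6)*(94 - 238)) = (1 + 8)*(-499/83*(-144)) = 9*(71856/83) = 646704/83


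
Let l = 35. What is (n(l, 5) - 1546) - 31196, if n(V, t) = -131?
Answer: -32873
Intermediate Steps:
(n(l, 5) - 1546) - 31196 = (-131 - 1546) - 31196 = -1677 - 31196 = -32873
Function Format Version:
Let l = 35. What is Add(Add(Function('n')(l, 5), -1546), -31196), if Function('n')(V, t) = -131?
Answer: -32873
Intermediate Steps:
Add(Add(Function('n')(l, 5), -1546), -31196) = Add(Add(-131, -1546), -31196) = Add(-1677, -31196) = -32873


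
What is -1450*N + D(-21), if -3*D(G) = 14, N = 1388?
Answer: -6037814/3 ≈ -2.0126e+6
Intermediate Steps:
D(G) = -14/3 (D(G) = -⅓*14 = -14/3)
-1450*N + D(-21) = -1450*1388 - 14/3 = -2012600 - 14/3 = -6037814/3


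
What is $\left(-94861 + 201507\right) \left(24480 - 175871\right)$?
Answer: $-16145244586$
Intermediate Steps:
$\left(-94861 + 201507\right) \left(24480 - 175871\right) = 106646 \left(-151391\right) = -16145244586$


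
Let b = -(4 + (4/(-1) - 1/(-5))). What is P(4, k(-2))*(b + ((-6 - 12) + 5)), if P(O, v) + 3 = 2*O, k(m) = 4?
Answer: -66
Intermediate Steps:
P(O, v) = -3 + 2*O
b = -⅕ (b = -(4 + (4*(-1) - 1*(-⅕))) = -(4 + (-4 + ⅕)) = -(4 - 19/5) = -1*⅕ = -⅕ ≈ -0.20000)
P(4, k(-2))*(b + ((-6 - 12) + 5)) = (-3 + 2*4)*(-⅕ + ((-6 - 12) + 5)) = (-3 + 8)*(-⅕ + (-18 + 5)) = 5*(-⅕ - 13) = 5*(-66/5) = -66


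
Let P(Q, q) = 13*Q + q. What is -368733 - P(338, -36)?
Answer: -373091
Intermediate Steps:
P(Q, q) = q + 13*Q
-368733 - P(338, -36) = -368733 - (-36 + 13*338) = -368733 - (-36 + 4394) = -368733 - 1*4358 = -368733 - 4358 = -373091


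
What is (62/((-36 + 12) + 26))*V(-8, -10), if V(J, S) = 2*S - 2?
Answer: -682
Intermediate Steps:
V(J, S) = -2 + 2*S
(62/((-36 + 12) + 26))*V(-8, -10) = (62/((-36 + 12) + 26))*(-2 + 2*(-10)) = (62/(-24 + 26))*(-2 - 20) = (62/2)*(-22) = ((½)*62)*(-22) = 31*(-22) = -682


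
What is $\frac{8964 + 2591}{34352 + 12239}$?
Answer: $\frac{11555}{46591} \approx 0.24801$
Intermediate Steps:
$\frac{8964 + 2591}{34352 + 12239} = \frac{11555}{46591}$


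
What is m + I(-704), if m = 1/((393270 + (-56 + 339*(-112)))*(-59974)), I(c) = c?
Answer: -14999088617217/21305523604 ≈ -704.00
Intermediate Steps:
m = -1/21305523604 (m = -1/59974/(393270 + (-56 - 37968)) = -1/59974/(393270 - 38024) = -1/59974/355246 = (1/355246)*(-1/59974) = -1/21305523604 ≈ -4.6936e-11)
m + I(-704) = -1/21305523604 - 704 = -14999088617217/21305523604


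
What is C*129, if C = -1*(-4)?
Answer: 516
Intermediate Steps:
C = 4
C*129 = 4*129 = 516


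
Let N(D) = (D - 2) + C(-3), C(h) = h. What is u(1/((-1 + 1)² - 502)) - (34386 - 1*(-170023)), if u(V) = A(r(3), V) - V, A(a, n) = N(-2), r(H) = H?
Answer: -102616831/502 ≈ -2.0442e+5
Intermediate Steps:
N(D) = -5 + D (N(D) = (D - 2) - 3 = (-2 + D) - 3 = -5 + D)
A(a, n) = -7 (A(a, n) = -5 - 2 = -7)
u(V) = -7 - V
u(1/((-1 + 1)² - 502)) - (34386 - 1*(-170023)) = (-7 - 1/((-1 + 1)² - 502)) - (34386 - 1*(-170023)) = (-7 - 1/(0² - 502)) - (34386 + 170023) = (-7 - 1/(0 - 502)) - 1*204409 = (-7 - 1/(-502)) - 204409 = (-7 - 1*(-1/502)) - 204409 = (-7 + 1/502) - 204409 = -3513/502 - 204409 = -102616831/502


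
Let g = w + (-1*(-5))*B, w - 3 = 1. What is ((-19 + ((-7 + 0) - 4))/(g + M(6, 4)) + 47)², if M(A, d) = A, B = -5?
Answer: 2401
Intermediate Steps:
w = 4 (w = 3 + 1 = 4)
g = -21 (g = 4 - 1*(-5)*(-5) = 4 + 5*(-5) = 4 - 25 = -21)
((-19 + ((-7 + 0) - 4))/(g + M(6, 4)) + 47)² = ((-19 + ((-7 + 0) - 4))/(-21 + 6) + 47)² = ((-19 + (-7 - 4))/(-15) + 47)² = ((-19 - 11)*(-1/15) + 47)² = (-30*(-1/15) + 47)² = (2 + 47)² = 49² = 2401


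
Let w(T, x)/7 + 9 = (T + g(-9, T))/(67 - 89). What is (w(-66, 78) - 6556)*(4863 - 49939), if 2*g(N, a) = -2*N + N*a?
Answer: 3319802324/11 ≈ 3.0180e+8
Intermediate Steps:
g(N, a) = -N + N*a/2 (g(N, a) = (-2*N + N*a)/2 = -N + N*a/2)
w(T, x) = -1449/22 + 49*T/44 (w(T, x) = -63 + 7*((T + (½)*(-9)*(-2 + T))/(67 - 89)) = -63 + 7*((T + (9 - 9*T/2))/(-22)) = -63 + 7*((9 - 7*T/2)*(-1/22)) = -63 + 7*(-9/22 + 7*T/44) = -63 + (-63/22 + 49*T/44) = -1449/22 + 49*T/44)
(w(-66, 78) - 6556)*(4863 - 49939) = ((-1449/22 + (49/44)*(-66)) - 6556)*(4863 - 49939) = ((-1449/22 - 147/2) - 6556)*(-45076) = (-1533/11 - 6556)*(-45076) = -73649/11*(-45076) = 3319802324/11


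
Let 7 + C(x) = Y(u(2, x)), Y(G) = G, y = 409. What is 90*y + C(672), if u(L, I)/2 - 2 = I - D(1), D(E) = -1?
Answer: 38153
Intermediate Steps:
u(L, I) = 6 + 2*I (u(L, I) = 4 + 2*(I - 1*(-1)) = 4 + 2*(I + 1) = 4 + 2*(1 + I) = 4 + (2 + 2*I) = 6 + 2*I)
C(x) = -1 + 2*x (C(x) = -7 + (6 + 2*x) = -1 + 2*x)
90*y + C(672) = 90*409 + (-1 + 2*672) = 36810 + (-1 + 1344) = 36810 + 1343 = 38153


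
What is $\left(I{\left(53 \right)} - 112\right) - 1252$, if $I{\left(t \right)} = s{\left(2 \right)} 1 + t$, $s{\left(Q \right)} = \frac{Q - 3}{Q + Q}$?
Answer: $- \frac{5245}{4} \approx -1311.3$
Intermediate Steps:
$s{\left(Q \right)} = \frac{-3 + Q}{2 Q}$
$I{\left(t \right)} = - \frac{1}{4} + t$ ($I{\left(t \right)} = \frac{-3 + 2}{2 \cdot 2} \cdot 1 + t = \frac{1}{2} \cdot \frac{1}{2} \left(-1\right) 1 + t = \left(- \frac{1}{4}\right) 1 + t = - \frac{1}{4} + t$)
$\left(I{\left(53 \right)} - 112\right) - 1252 = \left(\left(- \frac{1}{4} + 53\right) - 112\right) - 1252 = \left(\frac{211}{4} - 112\right) - 1252 = - \frac{237}{4} - 1252 = - \frac{5245}{4}$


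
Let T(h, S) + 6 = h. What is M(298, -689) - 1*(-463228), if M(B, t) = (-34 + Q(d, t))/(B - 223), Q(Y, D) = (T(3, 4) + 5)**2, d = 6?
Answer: 2316138/5 ≈ 4.6323e+5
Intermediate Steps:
T(h, S) = -6 + h
Q(Y, D) = 4 (Q(Y, D) = ((-6 + 3) + 5)**2 = (-3 + 5)**2 = 2**2 = 4)
M(B, t) = -30/(-223 + B) (M(B, t) = (-34 + 4)/(B - 223) = -30/(-223 + B))
M(298, -689) - 1*(-463228) = -30/(-223 + 298) - 1*(-463228) = -30/75 + 463228 = -30*1/75 + 463228 = -2/5 + 463228 = 2316138/5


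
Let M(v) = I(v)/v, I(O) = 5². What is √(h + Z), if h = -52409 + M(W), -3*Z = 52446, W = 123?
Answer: 2*I*√264344466/123 ≈ 264.37*I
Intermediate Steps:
I(O) = 25
Z = -17482 (Z = -⅓*52446 = -17482)
M(v) = 25/v
h = -6446282/123 (h = -52409 + 25/123 = -6446282/123 ≈ -52409.)
√(h + Z) = √(-6446282/123 - 17482) = √(-8596568/123) = 2*I*√264344466/123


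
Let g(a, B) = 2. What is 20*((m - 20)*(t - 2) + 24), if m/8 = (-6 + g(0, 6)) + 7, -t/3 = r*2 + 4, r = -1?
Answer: -160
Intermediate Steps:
t = -6 (t = -3*(-1*2 + 4) = -3*(-2 + 4) = -3*2 = -6)
m = 24 (m = 8*((-6 + 2) + 7) = 8*(-4 + 7) = 8*3 = 24)
20*((m - 20)*(t - 2) + 24) = 20*((24 - 20)*(-6 - 2) + 24) = 20*(4*(-8) + 24) = 20*(-32 + 24) = 20*(-8) = -160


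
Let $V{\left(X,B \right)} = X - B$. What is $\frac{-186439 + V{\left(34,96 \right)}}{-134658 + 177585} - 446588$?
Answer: $- \frac{6390289859}{14309} \approx -4.4659 \cdot 10^{5}$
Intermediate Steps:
$\frac{-186439 + V{\left(34,96 \right)}}{-134658 + 177585} - 446588 = \frac{-186439 + \left(34 - 96\right)}{-134658 + 177585} - 446588 = \frac{-186439 + \left(34 - 96\right)}{42927} - 446588 = \left(-186439 - 62\right) \frac{1}{42927} - 446588 = \left(-186501\right) \frac{1}{42927} - 446588 = - \frac{62167}{14309} - 446588 = - \frac{6390289859}{14309}$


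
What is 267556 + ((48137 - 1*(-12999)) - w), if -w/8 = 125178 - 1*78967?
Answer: 698380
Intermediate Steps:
w = -369688 (w = -8*(125178 - 1*78967) = -8*(125178 - 78967) = -8*46211 = -369688)
267556 + ((48137 - 1*(-12999)) - w) = 267556 + ((48137 - 1*(-12999)) - 1*(-369688)) = 267556 + ((48137 + 12999) + 369688) = 267556 + (61136 + 369688) = 267556 + 430824 = 698380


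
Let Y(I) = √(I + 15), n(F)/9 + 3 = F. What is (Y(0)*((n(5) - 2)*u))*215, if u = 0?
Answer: 0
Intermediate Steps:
n(F) = -27 + 9*F
Y(I) = √(15 + I)
(Y(0)*((n(5) - 2)*u))*215 = (√(15 + 0)*(((-27 + 9*5) - 2)*0))*215 = (√15*(((-27 + 45) - 2)*0))*215 = (√15*((18 - 2)*0))*215 = (√15*(16*0))*215 = (√15*0)*215 = 0*215 = 0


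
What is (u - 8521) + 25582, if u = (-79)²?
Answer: 23302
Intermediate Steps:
u = 6241
(u - 8521) + 25582 = (6241 - 8521) + 25582 = -2280 + 25582 = 23302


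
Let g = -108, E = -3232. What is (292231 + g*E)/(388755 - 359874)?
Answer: 641287/28881 ≈ 22.204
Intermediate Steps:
(292231 + g*E)/(388755 - 359874) = (292231 - 108*(-3232))/(388755 - 359874) = (292231 + 349056)/28881 = 641287*(1/28881) = 641287/28881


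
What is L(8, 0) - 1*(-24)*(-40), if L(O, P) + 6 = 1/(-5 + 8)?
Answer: -2897/3 ≈ -965.67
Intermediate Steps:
L(O, P) = -17/3 (L(O, P) = -6 + 1/(-5 + 8) = -6 + 1/3 = -6 + ⅓ = -17/3)
L(8, 0) - 1*(-24)*(-40) = -17/3 - 1*(-24)*(-40) = -17/3 + 24*(-40) = -17/3 - 960 = -2897/3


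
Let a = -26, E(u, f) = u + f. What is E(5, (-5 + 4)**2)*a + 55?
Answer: -101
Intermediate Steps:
E(u, f) = f + u
E(5, (-5 + 4)**2)*a + 55 = ((-5 + 4)**2 + 5)*(-26) + 55 = ((-1)**2 + 5)*(-26) + 55 = (1 + 5)*(-26) + 55 = 6*(-26) + 55 = -156 + 55 = -101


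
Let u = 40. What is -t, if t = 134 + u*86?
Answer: -3574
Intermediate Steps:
t = 3574 (t = 134 + 40*86 = 134 + 3440 = 3574)
-t = -1*3574 = -3574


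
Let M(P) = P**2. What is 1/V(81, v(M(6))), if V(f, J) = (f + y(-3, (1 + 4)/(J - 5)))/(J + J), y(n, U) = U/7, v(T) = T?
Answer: 7812/8791 ≈ 0.88864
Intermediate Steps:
y(n, U) = U/7 (y(n, U) = U*(1/7) = U/7)
V(f, J) = (f + 5/(7*(-5 + J)))/(2*J) (V(f, J) = (f + ((1 + 4)/(J - 5))/7)/(J + J) = (f + (5/(-5 + J))/7)/((2*J)) = (f + 5/(7*(-5 + J)))*(1/(2*J)) = (f + 5/(7*(-5 + J)))/(2*J))
1/V(81, v(M(6))) = 1/((5 + 7*81*(-5 + 6**2))/(14*(6**2)*(-5 + 6**2))) = 1/((1/14)*(5 + 7*81*(-5 + 36))/(36*(-5 + 36))) = 1/((1/14)*(1/36)*(5 + 7*81*31)/31) = 1/((1/14)*(1/36)*(1/31)*(5 + 17577)) = 1/((1/14)*(1/36)*(1/31)*17582) = 1/(8791/7812) = 7812/8791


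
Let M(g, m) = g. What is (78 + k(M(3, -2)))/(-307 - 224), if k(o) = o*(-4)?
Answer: -22/177 ≈ -0.12429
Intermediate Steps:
k(o) = -4*o
(78 + k(M(3, -2)))/(-307 - 224) = (78 - 4*3)/(-307 - 224) = (78 - 12)/(-531) = 66*(-1/531) = -22/177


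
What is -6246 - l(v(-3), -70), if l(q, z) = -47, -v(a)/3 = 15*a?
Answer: -6199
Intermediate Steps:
v(a) = -45*a
-6246 - l(v(-3), -70) = -6246 - 1*(-47) = -6246 + 47 = -6199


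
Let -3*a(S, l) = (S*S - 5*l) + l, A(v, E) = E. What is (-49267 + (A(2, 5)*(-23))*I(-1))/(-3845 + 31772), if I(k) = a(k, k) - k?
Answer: -147571/83781 ≈ -1.7614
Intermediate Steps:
a(S, l) = -S²/3 + 4*l/3 (a(S, l) = -((S*S - 5*l) + l)/3 = -((S² - 5*l) + l)/3 = -(S² - 4*l)/3 = -S²/3 + 4*l/3)
I(k) = -k²/3 + k/3 (I(k) = (-k²/3 + 4*k/3) - k = -k²/3 + k/3)
(-49267 + (A(2, 5)*(-23))*I(-1))/(-3845 + 31772) = (-49267 + (5*(-23))*((⅓)*(-1)*(1 - 1*(-1))))/(-3845 + 31772) = (-49267 - 115*(-1)*(1 + 1)/3)/27927 = (-49267 - 115*(-1)*2/3)*(1/27927) = (-49267 - 115*(-⅔))*(1/27927) = (-49267 + 230/3)*(1/27927) = -147571/3*1/27927 = -147571/83781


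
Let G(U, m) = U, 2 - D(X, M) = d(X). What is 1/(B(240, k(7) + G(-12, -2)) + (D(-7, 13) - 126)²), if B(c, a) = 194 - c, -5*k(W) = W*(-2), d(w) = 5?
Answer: 1/16595 ≈ 6.0259e-5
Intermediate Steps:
D(X, M) = -3 (D(X, M) = 2 - 1*5 = 2 - 5 = -3)
k(W) = 2*W/5 (k(W) = -W*(-2)/5 = -(-2)*W/5 = 2*W/5)
1/(B(240, k(7) + G(-12, -2)) + (D(-7, 13) - 126)²) = 1/((194 - 1*240) + (-3 - 126)²) = 1/((194 - 240) + (-129)²) = 1/(-46 + 16641) = 1/16595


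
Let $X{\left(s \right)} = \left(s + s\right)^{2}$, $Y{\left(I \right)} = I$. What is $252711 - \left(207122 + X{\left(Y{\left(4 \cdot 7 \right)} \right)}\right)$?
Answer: $42453$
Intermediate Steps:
$X{\left(s \right)} = 4 s^{2}$ ($X{\left(s \right)} = \left(2 s\right)^{2} = 4 s^{2}$)
$252711 - \left(207122 + X{\left(Y{\left(4 \cdot 7 \right)} \right)}\right) = 252711 - \left(207122 + 4 \left(4 \cdot 7\right)^{2}\right) = 252711 - \left(207122 + 4 \cdot 28^{2}\right) = 252711 - \left(207122 + 4 \cdot 784\right) = 252711 - \left(207122 + 3136\right) = 252711 - 210258 = 42453$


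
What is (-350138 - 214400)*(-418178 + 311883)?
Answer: 60007566710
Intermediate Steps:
(-350138 - 214400)*(-418178 + 311883) = -564538*(-106295) = 60007566710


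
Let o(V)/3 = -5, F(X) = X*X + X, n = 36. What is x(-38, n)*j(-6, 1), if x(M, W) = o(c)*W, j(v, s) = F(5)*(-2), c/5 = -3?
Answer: 32400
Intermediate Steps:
c = -15 (c = 5*(-3) = -15)
F(X) = X + X² (F(X) = X² + X = X + X²)
o(V) = -15 (o(V) = 3*(-5) = -15)
j(v, s) = -60 (j(v, s) = (5*(1 + 5))*(-2) = (5*6)*(-2) = 30*(-2) = -60)
x(M, W) = -15*W
x(-38, n)*j(-6, 1) = -15*36*(-60) = -540*(-60) = 32400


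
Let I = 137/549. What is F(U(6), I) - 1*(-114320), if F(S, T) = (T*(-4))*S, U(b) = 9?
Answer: 6972972/61 ≈ 1.1431e+5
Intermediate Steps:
I = 137/549 (I = 137*(1/549) = 137/549 ≈ 0.24954)
F(S, T) = -4*S*T (F(S, T) = (-4*T)*S = -4*S*T)
F(U(6), I) - 1*(-114320) = -4*9*137/549 - 1*(-114320) = -548/61 + 114320 = 6972972/61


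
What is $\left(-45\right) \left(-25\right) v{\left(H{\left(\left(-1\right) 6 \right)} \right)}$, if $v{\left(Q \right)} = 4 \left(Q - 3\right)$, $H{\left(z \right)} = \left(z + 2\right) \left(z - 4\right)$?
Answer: $166500$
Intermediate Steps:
$H{\left(z \right)} = \left(-4 + z\right) \left(2 + z\right)$ ($H{\left(z \right)} = \left(2 + z\right) \left(-4 + z\right) = \left(-4 + z\right) \left(2 + z\right)$)
$v{\left(Q \right)} = -12 + 4 Q$ ($v{\left(Q \right)} = 4 \left(-3 + Q\right) = -12 + 4 Q$)
$\left(-45\right) \left(-25\right) v{\left(H{\left(\left(-1\right) 6 \right)} \right)} = \left(-45\right) \left(-25\right) \left(-12 + 4 \left(-8 + \left(\left(-1\right) 6\right)^{2} - 2 \left(\left(-1\right) 6\right)\right)\right) = 1125 \left(-12 + 4 \left(-8 + \left(-6\right)^{2} - -12\right)\right) = 1125 \left(-12 + 4 \left(-8 + 36 + 12\right)\right) = 1125 \left(-12 + 4 \cdot 40\right) = 1125 \left(-12 + 160\right) = 1125 \cdot 148 = 166500$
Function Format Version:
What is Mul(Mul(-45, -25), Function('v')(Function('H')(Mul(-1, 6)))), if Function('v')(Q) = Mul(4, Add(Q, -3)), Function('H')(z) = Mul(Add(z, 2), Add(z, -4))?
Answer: 166500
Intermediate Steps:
Function('H')(z) = Mul(Add(-4, z), Add(2, z)) (Function('H')(z) = Mul(Add(2, z), Add(-4, z)) = Mul(Add(-4, z), Add(2, z)))
Function('v')(Q) = Add(-12, Mul(4, Q)) (Function('v')(Q) = Mul(4, Add(-3, Q)) = Add(-12, Mul(4, Q)))
Mul(Mul(-45, -25), Function('v')(Function('H')(Mul(-1, 6)))) = Mul(Mul(-45, -25), Add(-12, Mul(4, Add(-8, Pow(Mul(-1, 6), 2), Mul(-2, Mul(-1, 6)))))) = Mul(1125, Add(-12, Mul(4, Add(-8, Pow(-6, 2), Mul(-2, -6))))) = Mul(1125, Add(-12, Mul(4, Add(-8, 36, 12)))) = Mul(1125, Add(-12, Mul(4, 40))) = Mul(1125, Add(-12, 160)) = Mul(1125, 148) = 166500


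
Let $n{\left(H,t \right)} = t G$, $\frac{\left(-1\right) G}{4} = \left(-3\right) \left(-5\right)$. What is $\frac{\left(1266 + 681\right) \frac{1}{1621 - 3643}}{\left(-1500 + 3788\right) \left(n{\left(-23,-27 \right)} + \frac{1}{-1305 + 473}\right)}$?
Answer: $- \frac{118}{454221743} \approx -2.5978 \cdot 10^{-7}$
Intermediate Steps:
$G = -60$ ($G = - 4 \left(\left(-3\right) \left(-5\right)\right) = \left(-4\right) 15 = -60$)
$n{\left(H,t \right)} = - 60 t$ ($n{\left(H,t \right)} = t \left(-60\right) = - 60 t$)
$\frac{\left(1266 + 681\right) \frac{1}{1621 - 3643}}{\left(-1500 + 3788\right) \left(n{\left(-23,-27 \right)} + \frac{1}{-1305 + 473}\right)} = \frac{\left(1266 + 681\right) \frac{1}{1621 - 3643}}{\left(-1500 + 3788\right) \left(\left(-60\right) \left(-27\right) + \frac{1}{-1305 + 473}\right)} = \frac{1947 \frac{1}{-2022}}{2288 \left(1620 + \frac{1}{-832}\right)} = \frac{1947 \left(- \frac{1}{2022}\right)}{2288 \left(1620 - \frac{1}{832}\right)} = - \frac{649}{674 \cdot 2288 \cdot \frac{1347839}{832}} = - \frac{649}{674 \cdot \frac{14826229}{4}} = \left(- \frac{649}{674}\right) \frac{4}{14826229} = - \frac{118}{454221743}$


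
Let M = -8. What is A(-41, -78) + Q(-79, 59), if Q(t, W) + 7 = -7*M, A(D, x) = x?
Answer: -29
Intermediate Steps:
Q(t, W) = 49 (Q(t, W) = -7 - 7*(-8) = -7 + 56 = 49)
A(-41, -78) + Q(-79, 59) = -78 + 49 = -29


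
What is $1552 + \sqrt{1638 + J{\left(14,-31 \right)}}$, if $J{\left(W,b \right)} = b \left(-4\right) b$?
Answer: $1552 + i \sqrt{2206} \approx 1552.0 + 46.968 i$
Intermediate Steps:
$J{\left(W,b \right)} = - 4 b^{2}$ ($J{\left(W,b \right)} = - 4 b b = - 4 b^{2}$)
$1552 + \sqrt{1638 + J{\left(14,-31 \right)}} = 1552 + \sqrt{1638 - 4 \left(-31\right)^{2}} = 1552 + \sqrt{1638 - 3844} = 1552 + \sqrt{-2206} = 1552 + i \sqrt{2206}$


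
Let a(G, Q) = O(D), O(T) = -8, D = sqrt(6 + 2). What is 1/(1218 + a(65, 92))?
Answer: 1/1210 ≈ 0.00082645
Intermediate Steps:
D = 2*sqrt(2) (D = sqrt(8) = 2*sqrt(2) ≈ 2.8284)
a(G, Q) = -8
1/(1218 + a(65, 92)) = 1/(1218 - 8) = 1/1210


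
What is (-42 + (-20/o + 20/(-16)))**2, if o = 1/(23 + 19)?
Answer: 12482089/16 ≈ 7.8013e+5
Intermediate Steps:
o = 1/42 ≈ 0.023810
(-42 + (-20/o + 20/(-16)))**2 = (-42 + (-20/1/42 + 20/(-16)))**2 = (-42 + (-20*42 + 20*(-1/16)))**2 = (-42 + (-840 - 5/4))**2 = (-42 - 3365/4)**2 = (-3533/4)**2 = 12482089/16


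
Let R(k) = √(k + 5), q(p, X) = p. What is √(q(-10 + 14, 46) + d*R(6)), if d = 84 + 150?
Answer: √(4 + 234*√11) ≈ 27.930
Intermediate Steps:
d = 234
R(k) = √(5 + k)
√(q(-10 + 14, 46) + d*R(6)) = √((-10 + 14) + 234*√(5 + 6)) = √(4 + 234*√11)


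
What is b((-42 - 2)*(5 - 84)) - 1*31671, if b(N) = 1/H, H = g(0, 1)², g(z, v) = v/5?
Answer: -31646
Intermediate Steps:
g(z, v) = v/5 (g(z, v) = v*(⅕) = v/5)
H = 1/25 (H = ((⅕)*1)² = (⅕)² = 1/25 ≈ 0.040000)
b(N) = 25 (b(N) = 1/(1/25) = 25)
b((-42 - 2)*(5 - 84)) - 1*31671 = 25 - 1*31671 = 25 - 31671 = -31646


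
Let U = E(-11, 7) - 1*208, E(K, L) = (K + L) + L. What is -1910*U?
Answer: 391550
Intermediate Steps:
E(K, L) = K + 2*L
U = -205 (U = (-11 + 2*7) - 1*208 = (-11 + 14) - 208 = 3 - 208 = -205)
-1910*U = -1910*(-205) = 391550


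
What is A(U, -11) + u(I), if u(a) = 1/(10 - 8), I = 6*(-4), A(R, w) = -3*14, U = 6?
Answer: -83/2 ≈ -41.500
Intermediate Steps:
A(R, w) = -42
I = -24
u(a) = ½ (u(a) = 1/2 = ½)
A(U, -11) + u(I) = -42 + ½ = -83/2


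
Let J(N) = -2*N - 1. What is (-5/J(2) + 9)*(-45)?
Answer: -450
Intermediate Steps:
J(N) = -1 - 2*N
(-5/J(2) + 9)*(-45) = (-5/(-1 - 2*2) + 9)*(-45) = (-5/(-1 - 4) + 9)*(-45) = (-5/(-5) + 9)*(-45) = (-5*(-1/5) + 9)*(-45) = (1 + 9)*(-45) = 10*(-45) = -450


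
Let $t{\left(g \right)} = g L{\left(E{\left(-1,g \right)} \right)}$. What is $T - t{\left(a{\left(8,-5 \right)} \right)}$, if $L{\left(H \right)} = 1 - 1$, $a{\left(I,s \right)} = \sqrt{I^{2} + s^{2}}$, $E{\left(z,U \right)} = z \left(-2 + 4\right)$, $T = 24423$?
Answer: $24423$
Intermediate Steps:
$E{\left(z,U \right)} = 2 z$ ($E{\left(z,U \right)} = z 2 = 2 z$)
$L{\left(H \right)} = 0$
$t{\left(g \right)} = 0$ ($t{\left(g \right)} = g 0 = 0$)
$T - t{\left(a{\left(8,-5 \right)} \right)} = 24423 - 0 = 24423 + 0 = 24423$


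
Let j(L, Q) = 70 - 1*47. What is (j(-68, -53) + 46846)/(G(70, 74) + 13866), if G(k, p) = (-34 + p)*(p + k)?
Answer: 15623/6542 ≈ 2.3881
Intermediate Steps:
j(L, Q) = 23 (j(L, Q) = 70 - 47 = 23)
G(k, p) = (-34 + p)*(k + p)
(j(-68, -53) + 46846)/(G(70, 74) + 13866) = (23 + 46846)/((74**2 - 34*70 - 34*74 + 70*74) + 13866) = 46869/((5476 - 2380 - 2516 + 5180) + 13866) = 46869/(5760 + 13866) = 46869/19626 = 46869*(1/19626) = 15623/6542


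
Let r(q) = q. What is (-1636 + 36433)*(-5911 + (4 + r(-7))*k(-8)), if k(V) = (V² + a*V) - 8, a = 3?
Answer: -209025579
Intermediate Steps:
k(V) = -8 + V² + 3*V (k(V) = (V² + 3*V) - 8 = -8 + V² + 3*V)
(-1636 + 36433)*(-5911 + (4 + r(-7))*k(-8)) = (-1636 + 36433)*(-5911 + (4 - 7)*(-8 + (-8)² + 3*(-8))) = 34797*(-5911 - 3*(-8 + 64 - 24)) = 34797*(-5911 - 3*32) = 34797*(-5911 - 96) = 34797*(-6007) = -209025579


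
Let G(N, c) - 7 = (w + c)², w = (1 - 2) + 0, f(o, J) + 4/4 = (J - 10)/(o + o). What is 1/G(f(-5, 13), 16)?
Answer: 1/232 ≈ 0.0043103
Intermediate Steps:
f(o, J) = -1 + (-10 + J)/(2*o) (f(o, J) = -1 + (J - 10)/(o + o) = -1 + (-10 + J)/((2*o)) = -1 + (-10 + J)*(1/(2*o)) = -1 + (-10 + J)/(2*o))
w = -1 (w = -1 + 0 = -1)
G(N, c) = 7 + (-1 + c)²
1/G(f(-5, 13), 16) = 1/(7 + (-1 + 16)²) = 1/(7 + 15²) = 1/(7 + 225) = 1/232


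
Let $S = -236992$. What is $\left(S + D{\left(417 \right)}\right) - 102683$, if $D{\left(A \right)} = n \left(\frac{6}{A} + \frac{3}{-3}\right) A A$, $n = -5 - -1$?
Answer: $345873$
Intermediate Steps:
$n = -4$ ($n = -5 + 1 = -4$)
$D{\left(A \right)} = A^{2} \left(4 - \frac{24}{A}\right)$ ($D{\left(A \right)} = - 4 \left(\frac{6}{A} + \frac{3}{-3}\right) A A = - 4 \left(\frac{6}{A} + 3 \left(- \frac{1}{3}\right)\right) A^{2} = - 4 \left(\frac{6}{A} - 1\right) A^{2} = - 4 \left(-1 + \frac{6}{A}\right) A^{2} = \left(4 - \frac{24}{A}\right) A^{2} = A^{2} \left(4 - \frac{24}{A}\right)$)
$\left(S + D{\left(417 \right)}\right) - 102683 = \left(-236992 + 4 \cdot 417 \left(-6 + 417\right)\right) - 102683 = \left(-236992 + 4 \cdot 417 \cdot 411\right) - 102683 = \left(-236992 + 685548\right) - 102683 = 448556 - 102683 = 345873$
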